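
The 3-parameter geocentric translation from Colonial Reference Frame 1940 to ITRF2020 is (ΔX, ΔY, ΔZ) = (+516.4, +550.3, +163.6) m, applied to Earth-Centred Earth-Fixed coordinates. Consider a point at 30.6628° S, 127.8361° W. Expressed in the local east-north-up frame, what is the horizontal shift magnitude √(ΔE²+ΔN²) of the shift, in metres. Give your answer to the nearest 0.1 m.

The local east axis at (φ, λ) is (−sin λ, cos λ, 0), so ΔE = −sin(-127.8361°)·516.4 + cos(-127.8361°)·550.3 = 70.28 m.
The local north axis is (−sin φ cos λ, −sin φ sin λ, cos φ), giving ΔN = -161.544 − 221.644 + 140.726 = -242.46 m.
Horizontal magnitude = √(ΔE² + ΔN²) = √(70.28² + (-242.46)²) = 252.44 m.

252.4 m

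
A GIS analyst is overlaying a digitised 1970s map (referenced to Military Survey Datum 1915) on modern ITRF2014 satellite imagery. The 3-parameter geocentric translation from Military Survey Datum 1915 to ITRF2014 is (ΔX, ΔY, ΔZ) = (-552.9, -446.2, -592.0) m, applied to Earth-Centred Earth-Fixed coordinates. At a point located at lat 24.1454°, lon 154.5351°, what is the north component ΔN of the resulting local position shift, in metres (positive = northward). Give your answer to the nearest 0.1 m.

ΔN = -665.9 m

At φ = 24.1454°, λ = 154.5351°: sin φ = 0.409054, cos φ = 0.912510, sin λ = 0.429958, cos λ = -0.902849.
ΔN = −sin φ cos λ·ΔX − sin φ sin λ·ΔY + cos φ·ΔZ = −(0.409054)(-0.902849)(-552.9) − (0.409054)(0.429958)(-446.2) + (0.912510)(-592.0) = -665.92 m.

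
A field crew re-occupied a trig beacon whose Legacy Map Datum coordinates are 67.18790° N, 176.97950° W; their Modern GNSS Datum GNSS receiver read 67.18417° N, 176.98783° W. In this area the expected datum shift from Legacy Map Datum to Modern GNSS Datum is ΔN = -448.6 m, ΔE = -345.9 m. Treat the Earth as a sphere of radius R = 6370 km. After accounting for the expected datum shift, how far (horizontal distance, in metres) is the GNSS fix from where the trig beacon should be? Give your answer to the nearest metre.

Observed coordinate differences: Δφ = -0.00373°, Δλ = -0.00833°.
Converting to metres (1° lat = 111177 m, cos φ = 0.387710): observed ΔN = -414.7 m, observed ΔE = -359.1 m.
Subtracting the expected shift leaves a residual of -414.7 − (-448.6) = 33.9 m north and -359.1 − (-345.9) = -13.2 m east.
Residual distance = √(33.9² + (-13.2)²) = 36.4 m.

36 m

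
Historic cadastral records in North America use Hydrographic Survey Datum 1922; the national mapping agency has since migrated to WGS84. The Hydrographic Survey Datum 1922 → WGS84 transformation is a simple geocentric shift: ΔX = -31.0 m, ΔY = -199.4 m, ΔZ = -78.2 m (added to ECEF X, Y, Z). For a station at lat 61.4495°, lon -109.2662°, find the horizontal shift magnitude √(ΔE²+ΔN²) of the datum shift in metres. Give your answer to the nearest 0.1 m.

214.8 m

At φ = 61.4495°, λ = -109.2662°: sin φ = 0.878396, cos φ = 0.477933, sin λ = -0.943996, cos λ = -0.329958.
ΔE = −sin λ·ΔX + cos λ·ΔY = −(-0.943996)·(-31.0) + (-0.329958)·(-199.4) = 36.53 m.
ΔN = −sin φ cos λ·ΔX − sin φ sin λ·ΔY + cos φ·ΔZ = −(0.878396)(-0.329958)(-31.0) − (0.878396)(-0.943996)(-199.4) + (0.477933)(-78.2) = -211.70 m.
Horizontal magnitude = √(ΔE² + ΔN²) = √(36.53² + (-211.70)²) = 214.83 m.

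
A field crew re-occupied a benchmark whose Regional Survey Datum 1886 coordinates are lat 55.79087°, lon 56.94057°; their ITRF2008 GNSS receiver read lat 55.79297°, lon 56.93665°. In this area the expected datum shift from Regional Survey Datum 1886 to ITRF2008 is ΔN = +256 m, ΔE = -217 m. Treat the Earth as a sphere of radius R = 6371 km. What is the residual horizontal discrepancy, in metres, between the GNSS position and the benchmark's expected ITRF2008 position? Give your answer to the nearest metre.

Observed coordinate differences: Δφ = +0.00210°, Δλ = -0.00392°.
Converting to metres (1° lat = 111195 m, cos φ = 0.562215): observed ΔN = 233.5 m, observed ΔE = -245.1 m.
Subtracting the expected shift leaves a residual of 233.5 − (256) = -22.5 m north and -245.1 − (-217) = -28.1 m east.
Residual distance = √((-22.5)² + (-28.1)²) = 36.0 m.

36 m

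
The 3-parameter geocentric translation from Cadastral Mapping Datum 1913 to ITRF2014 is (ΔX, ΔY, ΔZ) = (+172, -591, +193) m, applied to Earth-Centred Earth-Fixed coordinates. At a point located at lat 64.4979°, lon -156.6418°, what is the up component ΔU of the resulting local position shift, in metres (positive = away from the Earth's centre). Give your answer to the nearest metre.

At φ = 64.4979°, λ = -156.6418°: sin φ = 0.902570, cos φ = 0.430544, sin λ = -0.396478, cos λ = -0.918044.
ΔU = cos φ cos λ·ΔX + cos φ sin λ·ΔY + sin φ·ΔZ = (0.430544)(-0.918044)(172) + (0.430544)(-0.396478)(-591) + (0.902570)(193) = 207.10 m.

ΔU = 207 m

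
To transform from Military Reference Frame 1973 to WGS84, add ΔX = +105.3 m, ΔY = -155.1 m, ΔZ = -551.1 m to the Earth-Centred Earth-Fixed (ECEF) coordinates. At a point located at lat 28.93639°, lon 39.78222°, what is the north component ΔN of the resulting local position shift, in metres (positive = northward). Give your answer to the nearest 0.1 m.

ΔN = -473.4 m

The local north axis is (−sin φ cos λ, −sin φ sin λ, cos φ), giving ΔN = -39.153 + 48.018 − 482.299 = -473.43 m.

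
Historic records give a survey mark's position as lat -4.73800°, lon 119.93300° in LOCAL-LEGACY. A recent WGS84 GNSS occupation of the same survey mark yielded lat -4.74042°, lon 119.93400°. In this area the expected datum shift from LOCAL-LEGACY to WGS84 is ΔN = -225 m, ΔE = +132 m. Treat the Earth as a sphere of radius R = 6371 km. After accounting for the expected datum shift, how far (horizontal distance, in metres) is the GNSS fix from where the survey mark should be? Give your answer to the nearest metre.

Observed coordinate differences: Δφ = -0.00242°, Δλ = +0.00100°.
Converting to metres (1° lat = 111195 m, cos φ = 0.996583): observed ΔN = -269.1 m, observed ΔE = 110.8 m.
Subtracting the expected shift leaves a residual of -269.1 − (-225) = -44.1 m north and 110.8 − (132) = -21.2 m east.
Residual distance = √((-44.1)² + (-21.2)²) = 48.9 m.

49 m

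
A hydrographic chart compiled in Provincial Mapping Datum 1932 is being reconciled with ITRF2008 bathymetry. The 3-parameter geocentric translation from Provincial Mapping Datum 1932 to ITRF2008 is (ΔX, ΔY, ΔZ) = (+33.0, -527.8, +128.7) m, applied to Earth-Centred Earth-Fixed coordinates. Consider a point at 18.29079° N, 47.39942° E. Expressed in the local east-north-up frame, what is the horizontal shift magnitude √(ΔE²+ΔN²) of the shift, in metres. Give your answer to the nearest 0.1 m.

At φ = 18.29079°, λ = 47.39942°: sin φ = 0.313840, cos φ = 0.949476, sin λ = 0.736090, cos λ = 0.676883.
ΔE = −sin λ·ΔX + cos λ·ΔY = −(0.736090)·(33.0) + (0.676883)·(-527.8) = -381.55 m.
ΔN = −sin φ cos λ·ΔX − sin φ sin λ·ΔY + cos φ·ΔZ = −(0.313840)(0.676883)(33.0) − (0.313840)(0.736090)(-527.8) + (0.949476)(128.7) = 237.12 m.
Horizontal magnitude = √(ΔE² + ΔN²) = √((-381.55)² + 237.12²) = 449.23 m.

449.2 m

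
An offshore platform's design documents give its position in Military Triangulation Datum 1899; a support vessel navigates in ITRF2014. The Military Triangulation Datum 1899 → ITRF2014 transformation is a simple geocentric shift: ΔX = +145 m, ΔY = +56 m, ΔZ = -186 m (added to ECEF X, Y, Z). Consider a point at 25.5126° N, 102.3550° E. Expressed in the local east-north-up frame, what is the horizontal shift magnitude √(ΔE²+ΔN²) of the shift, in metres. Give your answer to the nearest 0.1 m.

235.2 m

The local east axis at (φ, λ) is (−sin λ, cos λ, 0), so ΔE = −sin(102.3550°)·145 + cos(102.3550°)·56 = -153.62 m.
The local north axis is (−sin φ cos λ, −sin φ sin λ, cos φ), giving ΔN = 13.363 − 23.561 − 167.863 = -178.06 m.
Horizontal magnitude = √(ΔE² + ΔN²) = √((-153.62)² + (-178.06)²) = 235.17 m.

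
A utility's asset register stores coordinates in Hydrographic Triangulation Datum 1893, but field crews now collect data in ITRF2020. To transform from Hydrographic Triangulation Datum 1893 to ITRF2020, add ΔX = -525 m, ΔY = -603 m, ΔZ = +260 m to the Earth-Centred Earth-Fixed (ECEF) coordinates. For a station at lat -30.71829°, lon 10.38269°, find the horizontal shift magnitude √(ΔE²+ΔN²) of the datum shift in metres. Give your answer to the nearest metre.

At φ = -30.71829°, λ = 10.38269°: sin φ = -0.510817, cos φ = 0.859689, sin λ = 0.180222, cos λ = 0.983626.
ΔE = −sin λ·ΔX + cos λ·ΔY = −(0.180222)·(-525) + (0.983626)·(-603) = -498.51 m.
ΔN = −sin φ cos λ·ΔX − sin φ sin λ·ΔY + cos φ·ΔZ = −(-0.510817)(0.983626)(-525) − (-0.510817)(0.180222)(-603) + (0.859689)(260) = -95.78 m.
Horizontal magnitude = √(ΔE² + ΔN²) = √((-498.51)² + (-95.78)²) = 507.63 m.

508 m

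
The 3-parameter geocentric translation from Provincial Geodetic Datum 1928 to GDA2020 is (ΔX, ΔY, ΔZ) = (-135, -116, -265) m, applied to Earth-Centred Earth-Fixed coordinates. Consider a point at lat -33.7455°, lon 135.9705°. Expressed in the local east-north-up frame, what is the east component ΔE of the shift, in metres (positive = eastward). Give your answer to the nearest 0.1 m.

At φ = -33.7455°, λ = 135.9705°: sin φ = -0.555505, cos φ = 0.831513, sin λ = 0.695029, cos λ = -0.718982.
ΔE = −sin λ·ΔX + cos λ·ΔY = −(0.695029)·(-135) + (-0.718982)·(-116) = 177.23 m.

ΔE = 177.2 m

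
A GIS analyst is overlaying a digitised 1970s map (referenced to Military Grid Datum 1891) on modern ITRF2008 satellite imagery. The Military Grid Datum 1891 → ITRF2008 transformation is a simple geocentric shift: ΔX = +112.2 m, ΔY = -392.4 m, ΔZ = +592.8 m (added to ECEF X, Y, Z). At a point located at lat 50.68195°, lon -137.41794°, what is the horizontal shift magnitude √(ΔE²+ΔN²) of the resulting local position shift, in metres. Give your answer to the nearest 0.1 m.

The local east axis at (φ, λ) is (−sin λ, cos λ, 0), so ΔE = −sin(-137.41794°)·112.2 + cos(-137.41794°)·(-392.4) = 364.85 m.
The local north axis is (−sin φ cos λ, −sin φ sin λ, cos φ), giving ΔN = 63.913 − 205.414 + 375.613 = 234.11 m.
Horizontal magnitude = √(ΔE² + ΔN²) = √(364.85² + 234.11²) = 433.50 m.

433.5 m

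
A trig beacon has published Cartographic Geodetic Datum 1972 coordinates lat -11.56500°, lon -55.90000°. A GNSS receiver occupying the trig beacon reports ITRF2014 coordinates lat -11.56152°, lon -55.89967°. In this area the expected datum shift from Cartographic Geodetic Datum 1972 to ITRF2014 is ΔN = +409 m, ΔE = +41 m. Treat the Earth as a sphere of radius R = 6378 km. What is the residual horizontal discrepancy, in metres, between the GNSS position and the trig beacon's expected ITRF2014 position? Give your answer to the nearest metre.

Observed coordinate differences: Δφ = +0.00348°, Δλ = +0.00033°.
Converting to metres (1° lat = 111317 m, cos φ = 0.979698): observed ΔN = 387.4 m, observed ΔE = 36.0 m.
Subtracting the expected shift leaves a residual of 387.4 − (409) = -21.6 m north and 36.0 − (41) = -5.0 m east.
Residual distance = √((-21.6)² + (-5.0)²) = 22.2 m.

22 m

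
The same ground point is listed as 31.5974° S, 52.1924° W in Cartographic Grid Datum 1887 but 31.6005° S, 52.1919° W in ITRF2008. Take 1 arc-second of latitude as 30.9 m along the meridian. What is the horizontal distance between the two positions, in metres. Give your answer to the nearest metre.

348 m

Δφ = -31.6005° − -31.5974° = -0.0031°; Δλ = -52.1919° − -52.1924° = +0.0005°.
1° of latitude = 3600 × 30.90 = 111240 m.
ΔN = Δφ × 111240 = -344.8 m; ΔE = Δλ × 111240 × cos(-31.5974°) = +0.0005 × 111240 × 0.851751 = 47.4 m.
Distance = √(ΔE² + ΔN²) = √(47.4² + (-344.8)²) = 348.1 m.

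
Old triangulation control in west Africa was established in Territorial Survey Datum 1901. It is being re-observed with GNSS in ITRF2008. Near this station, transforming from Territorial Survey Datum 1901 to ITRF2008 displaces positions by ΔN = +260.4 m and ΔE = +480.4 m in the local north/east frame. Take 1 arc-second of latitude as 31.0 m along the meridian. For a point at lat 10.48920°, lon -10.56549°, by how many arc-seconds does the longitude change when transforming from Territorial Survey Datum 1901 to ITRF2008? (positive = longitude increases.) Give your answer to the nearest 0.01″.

At latitude 10.48920°, cos φ = 0.983289.
1″ of longitude at this latitude = 31.00 × cos φ = 30.4820 m, so Δλ = 480.4 / 30.4820 = 15.760″.

Δλ = 15.76″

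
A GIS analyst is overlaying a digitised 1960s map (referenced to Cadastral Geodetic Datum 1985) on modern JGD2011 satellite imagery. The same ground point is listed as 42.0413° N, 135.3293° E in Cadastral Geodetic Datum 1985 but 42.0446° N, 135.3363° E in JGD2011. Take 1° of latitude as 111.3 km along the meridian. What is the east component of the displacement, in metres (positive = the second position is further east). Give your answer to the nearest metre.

ΔE = 579 m

Δφ = 42.0446° − 42.0413° = +0.0033°; Δλ = 135.3363° − 135.3293° = +0.0070°.
ΔN = Δφ × 111300 = 367.3 m; ΔE = Δλ × 111300 × cos(42.0413°) = +0.0070 × 111300 × 0.742662 = 578.6 m.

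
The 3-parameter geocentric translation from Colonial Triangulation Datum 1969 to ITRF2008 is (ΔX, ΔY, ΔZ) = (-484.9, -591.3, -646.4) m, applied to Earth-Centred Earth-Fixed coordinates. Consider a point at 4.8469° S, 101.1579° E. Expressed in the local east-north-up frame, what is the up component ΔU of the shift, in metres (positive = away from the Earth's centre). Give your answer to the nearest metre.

At φ = -4.8469°, λ = 101.1579°: sin φ = -0.084494, cos φ = 0.996424, sin λ = 0.981098, cos λ = -0.193514.
ΔU = cos φ cos λ·ΔX + cos φ sin λ·ΔY + sin φ·ΔZ = (0.996424)(-0.193514)(-484.9) + (0.996424)(0.981098)(-591.3) + (-0.084494)(-646.4) = -429.93 m.

ΔU = -430 m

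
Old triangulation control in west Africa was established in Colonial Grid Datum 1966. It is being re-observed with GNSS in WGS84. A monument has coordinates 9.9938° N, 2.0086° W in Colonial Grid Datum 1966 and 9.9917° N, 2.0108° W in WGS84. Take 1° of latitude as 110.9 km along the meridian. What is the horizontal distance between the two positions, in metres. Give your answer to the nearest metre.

335 m

Δφ = 9.9917° − 9.9938° = -0.0021°; Δλ = -2.0108° − -2.0086° = -0.0022°.
ΔN = Δφ × 110900 = -232.9 m; ΔE = Δλ × 110900 × cos(9.9938°) = -0.0022 × 110900 × 0.984827 = -240.3 m.
Distance = √(ΔE² + ΔN²) = √((-240.3)² + (-232.9)²) = 334.6 m.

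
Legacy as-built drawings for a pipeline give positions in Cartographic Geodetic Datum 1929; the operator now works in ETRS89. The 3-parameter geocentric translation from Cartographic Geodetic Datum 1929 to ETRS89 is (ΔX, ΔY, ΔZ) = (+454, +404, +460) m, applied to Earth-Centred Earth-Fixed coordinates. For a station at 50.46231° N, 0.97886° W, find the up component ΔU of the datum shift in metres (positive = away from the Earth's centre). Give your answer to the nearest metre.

ΔU = 639 m

At φ = 50.46231°, λ = -0.97886°: sin φ = 0.771206, cos φ = 0.636586, sin λ = -0.017083, cos λ = 0.999854.
ΔU = cos φ cos λ·ΔX + cos φ sin λ·ΔY + sin φ·ΔZ = (0.636586)(0.999854)(454) + (0.636586)(-0.017083)(404) + (0.771206)(460) = 639.33 m.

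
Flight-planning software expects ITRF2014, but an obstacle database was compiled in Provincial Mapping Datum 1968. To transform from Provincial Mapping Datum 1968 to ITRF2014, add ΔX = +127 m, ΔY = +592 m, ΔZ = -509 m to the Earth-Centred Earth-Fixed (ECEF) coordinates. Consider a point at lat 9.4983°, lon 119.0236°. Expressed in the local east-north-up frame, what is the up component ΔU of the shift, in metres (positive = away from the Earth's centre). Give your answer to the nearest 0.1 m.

At φ = 9.4983°, λ = 119.0236°: sin φ = 0.165018, cos φ = 0.986290, sin λ = 0.874420, cos λ = -0.485170.
ΔU = cos φ cos λ·ΔX + cos φ sin λ·ΔY + sin φ·ΔZ = (0.986290)(-0.485170)(127) + (0.986290)(0.874420)(592) + (0.165018)(-509) = 365.79 m.

ΔU = 365.8 m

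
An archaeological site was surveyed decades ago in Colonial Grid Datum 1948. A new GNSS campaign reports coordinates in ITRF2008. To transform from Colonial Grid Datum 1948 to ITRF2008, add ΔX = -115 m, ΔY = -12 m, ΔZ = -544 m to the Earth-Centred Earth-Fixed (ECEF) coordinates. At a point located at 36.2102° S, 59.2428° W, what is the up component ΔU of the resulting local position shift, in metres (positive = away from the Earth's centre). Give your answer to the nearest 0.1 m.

The local up (radial) axis is (cos φ cos λ, cos φ sin λ, sin φ), giving ΔU = -47.452 + 8.320 + 321.368 = 282.24 m.

ΔU = 282.2 m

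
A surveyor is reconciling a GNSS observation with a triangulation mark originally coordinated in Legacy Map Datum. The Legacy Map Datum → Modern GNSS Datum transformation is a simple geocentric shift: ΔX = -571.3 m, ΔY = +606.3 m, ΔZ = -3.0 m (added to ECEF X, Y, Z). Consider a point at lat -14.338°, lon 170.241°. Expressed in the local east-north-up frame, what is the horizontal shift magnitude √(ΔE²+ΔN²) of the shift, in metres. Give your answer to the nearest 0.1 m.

526.2 m

The local east axis at (φ, λ) is (−sin λ, cos λ, 0), so ΔE = −sin(170.241°)·(-571.3) + cos(170.241°)·606.3 = -500.69 m.
The local north axis is (−sin φ cos λ, −sin φ sin λ, cos φ), giving ΔN = 139.430 + 25.450 − 2.907 = 161.97 m.
Horizontal magnitude = √(ΔE² + ΔN²) = √((-500.69)² + 161.97²) = 526.24 m.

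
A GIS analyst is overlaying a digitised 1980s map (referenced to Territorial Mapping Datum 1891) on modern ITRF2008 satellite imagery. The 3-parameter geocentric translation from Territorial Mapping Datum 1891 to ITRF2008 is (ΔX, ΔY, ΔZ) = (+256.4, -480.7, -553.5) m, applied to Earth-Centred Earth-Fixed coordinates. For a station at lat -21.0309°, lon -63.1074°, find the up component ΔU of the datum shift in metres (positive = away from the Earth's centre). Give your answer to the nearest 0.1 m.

ΔU = 707.0 m

The local up (radial) axis is (cos φ cos λ, cos φ sin λ, sin φ), giving ΔU = 108.249 + 400.157 + 198.635 = 707.04 m.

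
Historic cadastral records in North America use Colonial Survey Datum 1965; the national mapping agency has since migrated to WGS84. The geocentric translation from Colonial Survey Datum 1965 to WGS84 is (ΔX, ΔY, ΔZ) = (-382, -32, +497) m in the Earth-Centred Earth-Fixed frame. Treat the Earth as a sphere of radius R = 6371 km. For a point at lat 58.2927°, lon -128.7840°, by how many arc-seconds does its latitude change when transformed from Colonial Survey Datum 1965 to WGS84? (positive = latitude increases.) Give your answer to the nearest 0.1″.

Δφ = 1.2″

sin φ = 0.850744, cos φ = 0.525580, sin λ = -0.779513, cos λ = -0.626386.
North component: ΔN = −sin φ cos λ·ΔX − sin φ sin λ·ΔY + cos φ·ΔZ = −(0.850744)(-0.626386)(-382) − (0.850744)(-0.779513)(-32) + (0.525580)(497) = 36.43 m.
1° of latitude spans πR/180 = 111195 m, so Δφ = 36.43 / 111195 × 3600 = 1.179″.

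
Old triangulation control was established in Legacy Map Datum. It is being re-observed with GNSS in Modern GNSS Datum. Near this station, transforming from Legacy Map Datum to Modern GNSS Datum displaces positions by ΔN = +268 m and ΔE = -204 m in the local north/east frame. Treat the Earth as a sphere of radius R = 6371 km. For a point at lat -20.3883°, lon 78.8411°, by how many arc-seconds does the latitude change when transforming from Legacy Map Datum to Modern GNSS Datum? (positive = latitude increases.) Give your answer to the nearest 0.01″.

On a sphere of radius R, 1 rad of latitude = R, so Δφ = ΔN / R = 268.0 / 6371000 = 4.2066e-05 rad = 8.677″.

Δφ = 8.68″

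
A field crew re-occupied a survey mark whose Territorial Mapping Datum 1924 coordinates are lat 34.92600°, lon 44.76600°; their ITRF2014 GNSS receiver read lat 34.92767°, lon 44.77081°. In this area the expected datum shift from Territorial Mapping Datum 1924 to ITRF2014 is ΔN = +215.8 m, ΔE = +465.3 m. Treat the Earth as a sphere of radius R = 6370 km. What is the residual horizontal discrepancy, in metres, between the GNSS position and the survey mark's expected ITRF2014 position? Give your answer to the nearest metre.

40 m

Observed coordinate differences: Δφ = +0.00167°, Δλ = +0.00481°.
Converting to metres (1° lat = 111177 m, cos φ = 0.819892): observed ΔN = 185.7 m, observed ΔE = 438.4 m.
Subtracting the expected shift leaves a residual of 185.7 − (215.8) = -30.1 m north and 438.4 − (465.3) = -26.9 m east.
Residual distance = √((-30.1)² + (-26.9)²) = 40.4 m.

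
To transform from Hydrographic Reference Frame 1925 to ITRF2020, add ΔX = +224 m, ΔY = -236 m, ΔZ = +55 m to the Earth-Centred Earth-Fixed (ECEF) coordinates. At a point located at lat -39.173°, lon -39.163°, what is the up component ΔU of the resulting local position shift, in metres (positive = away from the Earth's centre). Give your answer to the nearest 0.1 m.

At φ = -39.173°, λ = -39.163°: sin φ = -0.631664, cos φ = 0.775242, sin λ = -0.631529, cos λ = 0.775352.
ΔU = cos φ cos λ·ΔX + cos φ sin λ·ΔY + sin φ·ΔZ = (0.775242)(0.775352)(224) + (0.775242)(-0.631529)(-236) + (-0.631664)(55) = 215.44 m.

ΔU = 215.4 m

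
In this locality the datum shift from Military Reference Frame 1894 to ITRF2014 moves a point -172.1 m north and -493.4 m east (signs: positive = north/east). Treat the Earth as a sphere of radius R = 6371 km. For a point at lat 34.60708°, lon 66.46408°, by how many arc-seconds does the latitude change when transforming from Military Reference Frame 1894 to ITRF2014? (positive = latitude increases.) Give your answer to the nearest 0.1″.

Δφ = -5.6″

On a sphere of radius R, 1 rad of latitude = R, so Δφ = ΔN / R = -172.1 / 6371000 = -2.7013e-05 rad = -5.572″.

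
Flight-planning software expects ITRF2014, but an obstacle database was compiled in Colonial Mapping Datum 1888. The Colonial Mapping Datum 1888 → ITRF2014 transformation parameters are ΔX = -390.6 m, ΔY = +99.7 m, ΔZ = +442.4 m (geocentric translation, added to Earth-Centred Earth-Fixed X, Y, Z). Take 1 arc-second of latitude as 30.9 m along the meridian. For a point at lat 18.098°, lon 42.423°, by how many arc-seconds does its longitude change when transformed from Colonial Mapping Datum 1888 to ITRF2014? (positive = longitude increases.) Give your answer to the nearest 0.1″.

sin φ = 0.310643, cos φ = 0.950527, sin λ = 0.674599, cos λ = 0.738185.
East component: ΔE = −sin λ·ΔX + cos λ·ΔY = −(0.674599)(-390.6) + (0.738185)(99.7) = 337.10 m.
1° of latitude spans 3600 × 30.90 = 111240 m; at latitude φ, 1° of longitude spans that × cos φ = 105736.6 m, so Δλ = 337.10 / 105736.6 × 3600 = 11.477″.

Δλ = 11.5″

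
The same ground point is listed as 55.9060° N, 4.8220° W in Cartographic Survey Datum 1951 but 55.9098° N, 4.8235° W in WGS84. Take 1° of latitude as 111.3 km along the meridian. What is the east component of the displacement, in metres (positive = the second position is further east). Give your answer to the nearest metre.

ΔE = -94 m

Δφ = 55.9098° − 55.9060° = +0.0038°; Δλ = -4.8235° − -4.8220° = -0.0015°.
ΔN = Δφ × 111300 = 422.9 m; ΔE = Δλ × 111300 × cos(55.9060°) = -0.0015 × 111300 × 0.560552 = -93.6 m.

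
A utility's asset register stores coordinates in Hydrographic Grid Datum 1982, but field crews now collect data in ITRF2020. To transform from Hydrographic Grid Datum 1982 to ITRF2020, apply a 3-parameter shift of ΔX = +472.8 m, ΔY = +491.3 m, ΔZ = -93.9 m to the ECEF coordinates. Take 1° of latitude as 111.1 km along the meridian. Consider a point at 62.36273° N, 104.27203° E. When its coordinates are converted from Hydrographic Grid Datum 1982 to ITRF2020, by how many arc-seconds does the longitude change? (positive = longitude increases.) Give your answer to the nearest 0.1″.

Δλ = -40.5″

sin φ = 0.885902, cos φ = 0.463872, sin λ = 0.969136, cos λ = -0.246526.
East component: ΔE = −sin λ·ΔX + cos λ·ΔY = −(0.969136)(472.8) + (-0.246526)(491.3) = -579.33 m.
1° of latitude spans 111100 m; at latitude φ, 1° of longitude spans that × cos φ = 51536.2 m, so Δλ = -579.33 / 51536.2 × 3600 = -40.468″.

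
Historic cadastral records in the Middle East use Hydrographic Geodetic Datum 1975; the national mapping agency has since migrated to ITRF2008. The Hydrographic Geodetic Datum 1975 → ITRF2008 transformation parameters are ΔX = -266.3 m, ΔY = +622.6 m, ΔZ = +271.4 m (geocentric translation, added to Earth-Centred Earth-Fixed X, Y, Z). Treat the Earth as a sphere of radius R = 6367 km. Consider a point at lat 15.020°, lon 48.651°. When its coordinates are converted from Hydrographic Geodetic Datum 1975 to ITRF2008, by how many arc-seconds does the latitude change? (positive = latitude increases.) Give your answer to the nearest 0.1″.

sin φ = 0.259156, cos φ = 0.965835, sin λ = 0.750699, cos λ = 0.660644.
North component: ΔN = −sin φ cos λ·ΔX − sin φ sin λ·ΔY + cos φ·ΔZ = −(0.259156)(0.660644)(-266.3) − (0.259156)(0.750699)(622.6) + (0.965835)(271.4) = 186.60 m.
1° of latitude spans πR/180 = 111125 m, so Δφ = 186.60 / 111125 × 3600 = 6.045″.

Δφ = 6.0″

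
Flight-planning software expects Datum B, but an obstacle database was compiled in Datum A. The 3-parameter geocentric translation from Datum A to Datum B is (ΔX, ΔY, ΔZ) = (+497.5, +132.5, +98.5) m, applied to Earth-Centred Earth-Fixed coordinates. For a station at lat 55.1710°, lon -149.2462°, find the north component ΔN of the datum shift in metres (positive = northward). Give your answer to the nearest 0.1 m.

ΔN = 462.8 m

The local north axis is (−sin φ cos λ, −sin φ sin λ, cos φ), giving ΔN = 350.949 + 55.616 + 56.256 = 462.82 m.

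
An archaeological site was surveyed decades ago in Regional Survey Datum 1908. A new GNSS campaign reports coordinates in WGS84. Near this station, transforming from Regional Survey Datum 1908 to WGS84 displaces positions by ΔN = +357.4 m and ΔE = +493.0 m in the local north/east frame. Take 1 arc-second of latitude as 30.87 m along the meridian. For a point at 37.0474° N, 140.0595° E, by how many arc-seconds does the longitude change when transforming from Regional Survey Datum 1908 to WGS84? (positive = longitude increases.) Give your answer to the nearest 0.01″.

Δλ = 20.01″

At latitude 37.0474°, cos φ = 0.798137.
1″ of longitude at this latitude = 30.87 × cos φ = 24.6385 m, so Δλ = 493.0 / 24.6385 = 20.009″.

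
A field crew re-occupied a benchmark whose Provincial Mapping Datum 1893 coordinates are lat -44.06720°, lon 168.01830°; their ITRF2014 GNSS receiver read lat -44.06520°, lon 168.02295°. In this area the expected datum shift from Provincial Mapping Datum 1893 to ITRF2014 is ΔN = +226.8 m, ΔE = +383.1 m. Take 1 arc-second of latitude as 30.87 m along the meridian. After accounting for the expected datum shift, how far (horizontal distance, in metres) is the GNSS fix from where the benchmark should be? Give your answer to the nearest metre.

Observed coordinate differences: Δφ = +0.00200°, Δλ = +0.00465°.
Converting to metres (1° lat = 111132 m, cos φ = 0.718525): observed ΔN = 222.3 m, observed ΔE = 371.3 m.
Subtracting the expected shift leaves a residual of 222.3 − (226.8) = -4.5 m north and 371.3 − (383.1) = -11.8 m east.
Residual distance = √((-4.5)² + (-11.8)²) = 12.6 m.

13 m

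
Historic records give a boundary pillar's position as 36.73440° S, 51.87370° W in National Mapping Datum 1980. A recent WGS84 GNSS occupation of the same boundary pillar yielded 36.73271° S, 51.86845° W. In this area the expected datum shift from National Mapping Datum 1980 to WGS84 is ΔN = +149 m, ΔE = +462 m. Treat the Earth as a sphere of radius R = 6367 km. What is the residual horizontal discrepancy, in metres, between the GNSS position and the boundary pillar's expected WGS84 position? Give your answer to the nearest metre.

39 m

Observed coordinate differences: Δφ = +0.00169°, Δλ = +0.00525°.
Converting to metres (1° lat = 111125 m, cos φ = 0.801417): observed ΔN = 187.8 m, observed ΔE = 467.6 m.
Subtracting the expected shift leaves a residual of 187.8 − (149) = 38.8 m north and 467.6 − (462) = 5.6 m east.
Residual distance = √(38.8² + 5.6²) = 39.2 m.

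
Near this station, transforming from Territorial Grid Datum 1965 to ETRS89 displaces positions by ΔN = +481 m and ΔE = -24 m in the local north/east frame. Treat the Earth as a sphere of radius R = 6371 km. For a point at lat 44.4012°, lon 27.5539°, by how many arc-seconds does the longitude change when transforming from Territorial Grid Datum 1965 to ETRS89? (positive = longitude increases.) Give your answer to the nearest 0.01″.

At latitude 44.4012°, cos φ = 0.714458.
One radian of longitude at latitude φ spans R cos φ, so Δλ = ΔE / (R cos φ) = -24.0 / (6371000 × 0.714458) = -5.2726e-06 rad = -1.088″.

Δλ = -1.09″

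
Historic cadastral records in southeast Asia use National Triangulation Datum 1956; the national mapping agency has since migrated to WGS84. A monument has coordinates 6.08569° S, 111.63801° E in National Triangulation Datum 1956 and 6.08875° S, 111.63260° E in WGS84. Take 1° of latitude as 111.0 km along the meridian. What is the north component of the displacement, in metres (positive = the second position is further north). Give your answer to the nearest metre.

ΔN = -340 m

Δφ = -6.08875° − -6.08569° = -0.00306°; Δλ = 111.63260° − 111.63801° = -0.00541°.
ΔN = Δφ × 111000 = -339.7 m; ΔE = Δλ × 111000 × cos(-6.08569°) = -0.00541 × 111000 × 0.994364 = -597.1 m.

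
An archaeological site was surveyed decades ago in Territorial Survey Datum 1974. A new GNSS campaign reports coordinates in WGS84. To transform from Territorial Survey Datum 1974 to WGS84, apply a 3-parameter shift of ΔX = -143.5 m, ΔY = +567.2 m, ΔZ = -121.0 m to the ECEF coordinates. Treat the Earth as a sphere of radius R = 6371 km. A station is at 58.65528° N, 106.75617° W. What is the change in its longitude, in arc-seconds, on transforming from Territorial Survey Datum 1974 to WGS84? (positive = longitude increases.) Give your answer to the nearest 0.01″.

sin φ = 0.854053, cos φ = 0.520186, sin λ = -0.957540, cos λ = -0.288299.
East component: ΔE = −sin λ·ΔX + cos λ·ΔY = −(-0.957540)(-143.5) + (-0.288299)(567.2) = -300.93 m.
1° of latitude spans πR/180 = 111195 m; at latitude φ, 1° of longitude spans that × cos φ = 57842.0 m, so Δλ = -300.93 / 57842.0 × 3600 = -18.729″.

Δλ = -18.73″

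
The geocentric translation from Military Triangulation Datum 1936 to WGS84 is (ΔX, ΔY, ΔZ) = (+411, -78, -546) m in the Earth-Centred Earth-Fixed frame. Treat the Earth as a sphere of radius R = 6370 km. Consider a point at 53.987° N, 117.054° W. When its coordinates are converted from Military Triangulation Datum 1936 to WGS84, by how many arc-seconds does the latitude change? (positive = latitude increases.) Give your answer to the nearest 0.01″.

sin φ = 0.808884, cos φ = 0.587969, sin λ = -0.890578, cos λ = -0.454830.
North component: ΔN = −sin φ cos λ·ΔX − sin φ sin λ·ΔY + cos φ·ΔZ = −(0.808884)(-0.454830)(411) − (0.808884)(-0.890578)(-78) + (0.587969)(-546) = -226.01 m.
1° of latitude spans πR/180 = 111177 m, so Δφ = -226.01 / 111177 × 3600 = -7.318″.

Δφ = -7.32″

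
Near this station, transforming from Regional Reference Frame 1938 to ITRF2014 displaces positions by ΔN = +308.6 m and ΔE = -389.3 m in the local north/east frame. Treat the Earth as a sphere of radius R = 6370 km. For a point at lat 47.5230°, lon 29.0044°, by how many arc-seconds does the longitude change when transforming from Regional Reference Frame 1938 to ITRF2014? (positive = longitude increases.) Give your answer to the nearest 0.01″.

At latitude 47.5230°, cos φ = 0.675294.
One radian of longitude at latitude φ spans R cos φ, so Δλ = ΔE / (R cos φ) = -389.3 / (6370000 × 0.675294) = -9.0501e-05 rad = -18.667″.

Δλ = -18.67″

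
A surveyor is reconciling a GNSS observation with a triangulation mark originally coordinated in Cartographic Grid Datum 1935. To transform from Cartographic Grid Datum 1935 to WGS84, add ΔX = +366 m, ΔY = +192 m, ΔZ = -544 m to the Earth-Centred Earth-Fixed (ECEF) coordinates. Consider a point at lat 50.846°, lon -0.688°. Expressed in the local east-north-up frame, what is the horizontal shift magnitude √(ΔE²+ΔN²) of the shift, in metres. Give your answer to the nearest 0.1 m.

655.6 m

At φ = 50.846°, λ = -0.688°: sin φ = 0.775452, cos φ = 0.631407, sin λ = -0.012008, cos λ = 0.999928.
ΔE = −sin λ·ΔX + cos λ·ΔY = −(-0.012008)·(366) + (0.999928)·(192) = 196.38 m.
ΔN = −sin φ cos λ·ΔX − sin φ sin λ·ΔY + cos φ·ΔZ = −(0.775452)(0.999928)(366) − (0.775452)(-0.012008)(192) + (0.631407)(-544) = -625.49 m.
Horizontal magnitude = √(ΔE² + ΔN²) = √(196.38² + (-625.49)²) = 655.60 m.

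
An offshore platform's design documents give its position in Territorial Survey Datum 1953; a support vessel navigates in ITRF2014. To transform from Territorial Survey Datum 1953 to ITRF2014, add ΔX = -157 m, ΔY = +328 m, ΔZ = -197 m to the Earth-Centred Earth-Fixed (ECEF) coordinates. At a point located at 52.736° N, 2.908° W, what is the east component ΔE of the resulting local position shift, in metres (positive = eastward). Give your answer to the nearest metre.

At φ = 52.736°, λ = -2.908°: sin φ = 0.795854, cos φ = 0.605488, sin λ = -0.050732, cos λ = 0.998712.
ΔE = −sin λ·ΔX + cos λ·ΔY = −(-0.050732)·(-157) + (0.998712)·(328) = 319.61 m.

ΔE = 320 m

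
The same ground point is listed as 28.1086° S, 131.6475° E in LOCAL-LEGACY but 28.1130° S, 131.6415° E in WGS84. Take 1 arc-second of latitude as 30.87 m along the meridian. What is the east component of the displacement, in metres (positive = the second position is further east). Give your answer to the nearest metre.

Δφ = -28.1130° − -28.1086° = -0.0044°; Δλ = 131.6415° − 131.6475° = -0.0060°.
1° of latitude = 3600 × 30.87 = 111132 m.
ΔN = Δφ × 111132 = -489.0 m; ΔE = Δλ × 111132 × cos(-28.1086°) = -0.0060 × 111132 × 0.882056 = -588.1 m.

ΔE = -588 m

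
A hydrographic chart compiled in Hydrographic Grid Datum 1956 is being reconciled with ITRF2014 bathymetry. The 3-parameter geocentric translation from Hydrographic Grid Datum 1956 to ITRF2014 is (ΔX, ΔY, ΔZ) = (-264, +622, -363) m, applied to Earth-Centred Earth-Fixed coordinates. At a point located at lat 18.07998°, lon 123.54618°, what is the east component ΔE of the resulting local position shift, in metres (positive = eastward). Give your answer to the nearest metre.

ΔE = -124 m

At φ = 18.07998°, λ = 123.54618°: sin φ = 0.310344, cos φ = 0.950624, sin λ = 0.833441, cos λ = -0.552609.
ΔE = −sin λ·ΔX + cos λ·ΔY = −(0.833441)·(-264) + (-0.552609)·(622) = -123.69 m.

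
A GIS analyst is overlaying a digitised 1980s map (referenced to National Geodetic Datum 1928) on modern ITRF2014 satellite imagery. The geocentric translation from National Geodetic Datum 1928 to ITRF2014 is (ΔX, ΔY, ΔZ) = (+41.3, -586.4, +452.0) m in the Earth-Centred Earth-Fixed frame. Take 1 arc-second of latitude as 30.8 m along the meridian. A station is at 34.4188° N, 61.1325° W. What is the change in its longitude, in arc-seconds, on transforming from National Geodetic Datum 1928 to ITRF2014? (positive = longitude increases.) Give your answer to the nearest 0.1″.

Δλ = -9.7″

sin φ = 0.565238, cos φ = 0.824928, sin λ = -0.875739, cos λ = 0.482786.
East component: ΔE = −sin λ·ΔX + cos λ·ΔY = −(-0.875739)(41.3) + (0.482786)(-586.4) = -246.94 m.
1° of latitude spans 3600 × 30.80 = 110880 m; at latitude φ, 1° of longitude spans that × cos φ = 91468.0 m, so Δλ = -246.94 / 91468.0 × 3600 = -9.719″.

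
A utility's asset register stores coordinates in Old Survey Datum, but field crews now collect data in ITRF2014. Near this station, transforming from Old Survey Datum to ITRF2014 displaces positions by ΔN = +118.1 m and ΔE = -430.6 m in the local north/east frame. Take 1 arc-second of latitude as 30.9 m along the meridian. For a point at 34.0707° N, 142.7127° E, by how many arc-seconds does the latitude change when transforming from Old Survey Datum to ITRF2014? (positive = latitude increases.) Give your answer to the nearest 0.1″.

1″ of latitude = 30.90 m, so Δφ = 118.1 / 30.90 = 3.822″.

Δφ = 3.8″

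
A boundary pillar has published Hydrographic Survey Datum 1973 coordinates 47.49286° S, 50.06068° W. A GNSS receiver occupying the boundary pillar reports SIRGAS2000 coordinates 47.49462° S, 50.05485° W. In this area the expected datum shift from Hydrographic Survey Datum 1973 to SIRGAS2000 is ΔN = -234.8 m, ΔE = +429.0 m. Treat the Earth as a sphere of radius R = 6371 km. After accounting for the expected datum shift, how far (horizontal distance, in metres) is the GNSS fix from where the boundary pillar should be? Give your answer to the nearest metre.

40 m

Observed coordinate differences: Δφ = -0.00176°, Δλ = +0.00583°.
Converting to metres (1° lat = 111195 m, cos φ = 0.675682): observed ΔN = -195.7 m, observed ΔE = 438.0 m.
Subtracting the expected shift leaves a residual of -195.7 − (-234.8) = 39.1 m north and 438.0 − (429.0) = 9.0 m east.
Residual distance = √(39.1² + 9.0²) = 40.1 m.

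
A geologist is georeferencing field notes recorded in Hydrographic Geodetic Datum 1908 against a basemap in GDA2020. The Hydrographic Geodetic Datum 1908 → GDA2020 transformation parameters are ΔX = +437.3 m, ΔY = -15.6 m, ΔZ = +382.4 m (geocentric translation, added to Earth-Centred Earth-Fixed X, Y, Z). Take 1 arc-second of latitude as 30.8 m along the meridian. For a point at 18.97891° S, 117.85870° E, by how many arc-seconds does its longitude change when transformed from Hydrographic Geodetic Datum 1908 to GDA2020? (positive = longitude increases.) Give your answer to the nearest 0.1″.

Δλ = -13.0″

sin φ = -0.325220, cos φ = 0.945638, sin λ = 0.884103, cos λ = -0.467293.
East component: ΔE = −sin λ·ΔX + cos λ·ΔY = −(0.884103)(437.3) + (-0.467293)(-15.6) = -379.33 m.
1° of latitude spans 3600 × 30.80 = 110880 m; at latitude φ, 1° of longitude spans that × cos φ = 104852.4 m, so Δλ = -379.33 / 104852.4 × 3600 = -13.024″.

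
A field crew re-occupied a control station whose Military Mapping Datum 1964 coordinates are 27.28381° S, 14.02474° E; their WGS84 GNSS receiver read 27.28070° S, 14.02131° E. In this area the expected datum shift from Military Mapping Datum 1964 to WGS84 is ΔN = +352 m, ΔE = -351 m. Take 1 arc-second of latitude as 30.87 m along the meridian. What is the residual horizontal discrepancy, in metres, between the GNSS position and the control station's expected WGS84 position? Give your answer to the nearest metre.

14 m

Observed coordinate differences: Δφ = +0.00311°, Δλ = -0.00343°.
Converting to metres (1° lat = 111132 m, cos φ = 0.888747): observed ΔN = 345.6 m, observed ΔE = -338.8 m.
Subtracting the expected shift leaves a residual of 345.6 − (352) = -6.4 m north and -338.8 − (-351) = 12.2 m east.
Residual distance = √((-6.4)² + 12.2²) = 13.8 m.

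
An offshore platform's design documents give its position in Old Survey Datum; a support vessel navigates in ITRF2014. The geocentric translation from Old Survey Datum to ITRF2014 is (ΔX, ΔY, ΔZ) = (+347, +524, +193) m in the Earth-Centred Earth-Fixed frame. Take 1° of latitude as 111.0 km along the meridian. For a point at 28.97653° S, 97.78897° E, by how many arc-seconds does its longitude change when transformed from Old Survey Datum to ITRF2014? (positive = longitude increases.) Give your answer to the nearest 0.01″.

sin φ = -0.484451, cos φ = 0.874818, sin λ = 0.990774, cos λ = -0.135525.
East component: ΔE = −sin λ·ΔX + cos λ·ΔY = −(0.990774)(347) + (-0.135525)(524) = -414.81 m.
1° of latitude spans 111000 m; at latitude φ, 1° of longitude spans that × cos φ = 97104.8 m, so Δλ = -414.81 / 97104.8 × 3600 = -15.379″.

Δλ = -15.38″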